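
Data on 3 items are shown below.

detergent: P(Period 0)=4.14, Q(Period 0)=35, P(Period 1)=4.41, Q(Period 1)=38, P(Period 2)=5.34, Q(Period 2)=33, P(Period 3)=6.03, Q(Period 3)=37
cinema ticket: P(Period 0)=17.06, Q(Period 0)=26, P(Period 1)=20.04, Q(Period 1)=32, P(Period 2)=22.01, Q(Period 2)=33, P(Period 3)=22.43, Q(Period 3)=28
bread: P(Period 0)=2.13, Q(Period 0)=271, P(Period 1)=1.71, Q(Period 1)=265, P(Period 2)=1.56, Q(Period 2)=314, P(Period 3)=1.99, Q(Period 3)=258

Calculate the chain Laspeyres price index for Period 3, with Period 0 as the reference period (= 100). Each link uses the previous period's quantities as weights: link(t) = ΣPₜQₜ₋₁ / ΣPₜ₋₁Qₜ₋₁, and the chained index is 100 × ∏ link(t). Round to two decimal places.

114.83

Link Period 0→Period 1:
ΣP(Period 1)Q(Period 0) = 4.41×35 + 20.04×26 + 1.71×271 = 154.35 + 521.04 + 463.41 = 1138.8
ΣP(Period 0)Q(Period 0) = 4.14×35 + 17.06×26 + 2.13×271 = 144.9 + 443.56 + 577.23 = 1165.69
link = 1138.8/1165.69 = 0.976932
Link Period 1→Period 2:
ΣP(Period 2)Q(Period 1) = 5.34×38 + 22.01×32 + 1.56×265 = 202.92 + 704.32 + 413.4 = 1320.64
ΣP(Period 1)Q(Period 1) = 4.41×38 + 20.04×32 + 1.71×265 = 167.58 + 641.28 + 453.15 = 1262.01
link = 1320.64/1262.01 = 1.046458
Link Period 2→Period 3:
ΣP(Period 3)Q(Period 2) = 6.03×33 + 22.43×33 + 1.99×314 = 198.99 + 740.19 + 624.86 = 1564.04
ΣP(Period 2)Q(Period 2) = 5.34×33 + 22.01×33 + 1.56×314 = 176.22 + 726.33 + 489.84 = 1392.39
link = 1564.04/1392.39 = 1.123277
Chained index = 100 × 0.976932 × 1.046458 × 1.123277 = 114.8347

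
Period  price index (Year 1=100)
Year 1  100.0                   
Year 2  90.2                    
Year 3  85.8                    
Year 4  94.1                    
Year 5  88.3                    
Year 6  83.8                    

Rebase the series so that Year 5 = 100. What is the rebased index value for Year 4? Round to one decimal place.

106.6

Rebased(Year 4) = 94.1 / 88.3 × 100 = 106.5685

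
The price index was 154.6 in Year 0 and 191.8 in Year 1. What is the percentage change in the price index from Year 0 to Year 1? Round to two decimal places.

Change = (191.8 − 154.6) / 154.6 × 100
       = 37.2 / 154.6 × 100 = 24.0621%

24.06%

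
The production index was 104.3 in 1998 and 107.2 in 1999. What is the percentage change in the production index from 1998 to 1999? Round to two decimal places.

Change = (107.2 − 104.3) / 104.3 × 100
       = 2.9 / 104.3 × 100 = 2.7804%

2.78%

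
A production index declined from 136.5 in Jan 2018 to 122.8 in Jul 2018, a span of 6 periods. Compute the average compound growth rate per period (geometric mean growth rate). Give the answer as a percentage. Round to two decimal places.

-1.75%

Growth factor = (122.8/136.5)^(1/6) = (0.899634)^(1/6) = 0.982527
Growth rate = 0.982527 − 1 = -0.017473 = -1.7473%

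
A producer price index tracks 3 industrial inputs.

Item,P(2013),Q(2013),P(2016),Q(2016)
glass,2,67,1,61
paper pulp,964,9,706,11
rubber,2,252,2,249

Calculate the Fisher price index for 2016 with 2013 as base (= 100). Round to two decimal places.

74.26

Laspeyres component (base-period weights):
ΣP(2016)Q(2013) = 1×67 + 706×9 + 2×252 = 67 + 6354 + 504 = 6925
ΣP(2013)Q(2013) = 2×67 + 964×9 + 2×252 = 134 + 8676 + 504 = 9314
L = 6925 / 9314 × 100 = 74.3504
Paasche component (current-period weights):
ΣP(2016)Q(2016) = 1×61 + 706×11 + 2×249 = 61 + 7766 + 498 = 8325
ΣP(2013)Q(2016) = 2×61 + 964×11 + 2×249 = 122 + 10604 + 498 = 11224
P = 8325 / 11224 × 100 = 74.1714
Fisher = √(L × P) = √(74.3504 × 74.1714) = 74.2609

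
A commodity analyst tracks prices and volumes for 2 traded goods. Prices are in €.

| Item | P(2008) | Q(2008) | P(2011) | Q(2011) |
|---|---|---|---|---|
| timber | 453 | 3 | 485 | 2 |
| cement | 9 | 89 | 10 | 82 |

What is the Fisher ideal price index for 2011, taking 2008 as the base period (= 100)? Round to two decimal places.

108.72

Laspeyres component (base-period weights):
ΣP(2011)Q(2008) = 485×3 + 10×89 = 1455 + 890 = 2345
ΣP(2008)Q(2008) = 453×3 + 9×89 = 1359 + 801 = 2160
L = 2345 / 2160 × 100 = 108.5648
Paasche component (current-period weights):
ΣP(2011)Q(2011) = 485×2 + 10×82 = 970 + 820 = 1790
ΣP(2008)Q(2011) = 453×2 + 9×82 = 906 + 738 = 1644
P = 1790 / 1644 × 100 = 108.8808
Fisher = √(L × P) = √(108.5648 × 108.8808) = 108.7227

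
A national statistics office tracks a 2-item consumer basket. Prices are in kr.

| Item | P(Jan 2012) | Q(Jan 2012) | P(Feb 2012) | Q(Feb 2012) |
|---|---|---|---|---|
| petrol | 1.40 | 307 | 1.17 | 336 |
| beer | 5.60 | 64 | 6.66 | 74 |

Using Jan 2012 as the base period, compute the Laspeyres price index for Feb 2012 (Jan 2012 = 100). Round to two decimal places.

Laspeyres price index uses base-period quantities as weights.
ΣP(Feb 2012)·Q(Jan 2012) = 1.17×307 + 6.66×64 = 359.19 + 426.24 = 785.43
ΣP(Jan 2012)·Q(Jan 2012) = 1.40×307 + 5.60×64 = 429.8 + 358.4 = 788.2
Index = 785.43 / 788.2 × 100 = 99.6486

99.65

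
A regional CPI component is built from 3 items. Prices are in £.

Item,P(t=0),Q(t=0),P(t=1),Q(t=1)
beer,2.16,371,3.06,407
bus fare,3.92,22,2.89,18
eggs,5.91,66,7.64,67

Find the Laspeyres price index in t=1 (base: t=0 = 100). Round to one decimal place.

Laspeyres price index uses base-period quantities as weights.
ΣP(t=1)·Q(t=0) = 3.06×371 + 2.89×22 + 7.64×66 = 1135.26 + 63.58 + 504.24 = 1703.08
ΣP(t=0)·Q(t=0) = 2.16×371 + 3.92×22 + 5.91×66 = 801.36 + 86.24 + 390.06 = 1277.66
Index = 1703.08 / 1277.66 × 100 = 133.2968

133.3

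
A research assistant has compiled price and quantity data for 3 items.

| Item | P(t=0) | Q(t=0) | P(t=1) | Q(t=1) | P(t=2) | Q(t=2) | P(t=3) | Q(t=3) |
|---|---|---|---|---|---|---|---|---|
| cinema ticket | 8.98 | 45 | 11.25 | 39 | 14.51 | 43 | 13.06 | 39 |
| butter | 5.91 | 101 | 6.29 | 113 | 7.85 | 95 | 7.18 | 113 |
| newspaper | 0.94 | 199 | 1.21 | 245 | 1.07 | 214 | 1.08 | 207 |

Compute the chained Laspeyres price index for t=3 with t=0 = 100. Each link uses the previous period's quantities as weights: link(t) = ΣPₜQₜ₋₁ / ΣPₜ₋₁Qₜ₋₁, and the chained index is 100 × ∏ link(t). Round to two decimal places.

127.31

Link t=0→t=1:
ΣP(t=1)Q(t=0) = 11.25×45 + 6.29×101 + 1.21×199 = 506.25 + 635.29 + 240.79 = 1382.33
ΣP(t=0)Q(t=0) = 8.98×45 + 5.91×101 + 0.94×199 = 404.1 + 596.91 + 187.06 = 1188.07
link = 1382.33/1188.07 = 1.163509
Link t=1→t=2:
ΣP(t=2)Q(t=1) = 14.51×39 + 7.85×113 + 1.07×245 = 565.89 + 887.05 + 262.15 = 1715.09
ΣP(t=1)Q(t=1) = 11.25×39 + 6.29×113 + 1.21×245 = 438.75 + 710.77 + 296.45 = 1445.97
link = 1715.09/1445.97 = 1.186117
Link t=2→t=3:
ΣP(t=3)Q(t=2) = 13.06×43 + 7.18×95 + 1.08×214 = 561.58 + 682.1 + 231.12 = 1474.8
ΣP(t=2)Q(t=2) = 14.51×43 + 7.85×95 + 1.07×214 = 623.93 + 745.75 + 228.98 = 1598.66
link = 1474.8/1598.66 = 0.922523
Chained index = 100 × 1.163509 × 1.186117 × 0.922523 = 127.3135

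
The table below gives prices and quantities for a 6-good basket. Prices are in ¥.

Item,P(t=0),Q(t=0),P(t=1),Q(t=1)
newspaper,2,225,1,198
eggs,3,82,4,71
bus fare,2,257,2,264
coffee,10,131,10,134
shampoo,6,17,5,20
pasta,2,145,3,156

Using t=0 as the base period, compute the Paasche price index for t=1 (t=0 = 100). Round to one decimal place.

Paasche price index uses current-period quantities as weights.
ΣP(t=1)·Q(t=1) = 1×198 + 4×71 + 2×264 + 10×134 + 5×20 + 3×156 = 198 + 284 + 528 + 1340 + 100 + 468 = 2918
ΣP(t=0)·Q(t=1) = 2×198 + 3×71 + 2×264 + 10×134 + 6×20 + 2×156 = 396 + 213 + 528 + 1340 + 120 + 312 = 2909
Index = 2918 / 2909 × 100 = 100.3094

100.3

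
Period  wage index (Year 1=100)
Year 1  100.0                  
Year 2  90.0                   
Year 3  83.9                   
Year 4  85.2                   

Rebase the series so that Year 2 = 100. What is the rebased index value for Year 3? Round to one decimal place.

Rebased(Year 3) = 83.9 / 90.0 × 100 = 93.2222

93.2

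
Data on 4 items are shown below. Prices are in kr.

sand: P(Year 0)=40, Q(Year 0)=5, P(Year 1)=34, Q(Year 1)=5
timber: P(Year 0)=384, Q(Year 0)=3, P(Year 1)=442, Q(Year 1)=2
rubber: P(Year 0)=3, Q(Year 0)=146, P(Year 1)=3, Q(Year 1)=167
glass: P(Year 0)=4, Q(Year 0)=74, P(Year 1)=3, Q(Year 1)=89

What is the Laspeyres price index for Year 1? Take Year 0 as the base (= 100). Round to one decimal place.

103.4

Laspeyres price index uses base-period quantities as weights.
ΣP(Year 1)·Q(Year 0) = 34×5 + 442×3 + 3×146 + 3×74 = 170 + 1326 + 438 + 222 = 2156
ΣP(Year 0)·Q(Year 0) = 40×5 + 384×3 + 3×146 + 4×74 = 200 + 1152 + 438 + 296 = 2086
Index = 2156 / 2086 × 100 = 103.3557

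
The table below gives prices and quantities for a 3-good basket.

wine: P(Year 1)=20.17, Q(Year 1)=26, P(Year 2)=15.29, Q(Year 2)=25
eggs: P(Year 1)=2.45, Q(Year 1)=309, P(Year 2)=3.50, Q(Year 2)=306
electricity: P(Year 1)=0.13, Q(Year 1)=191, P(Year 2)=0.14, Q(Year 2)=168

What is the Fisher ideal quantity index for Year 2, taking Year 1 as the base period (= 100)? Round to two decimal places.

Laspeyres component (base-period weights):
ΣP(Year 1)Q(Year 2) = 20.17×25 + 2.45×306 + 0.13×168 = 504.25 + 749.7 + 21.84 = 1275.79
ΣP(Year 1)Q(Year 1) = 20.17×26 + 2.45×309 + 0.13×191 = 524.42 + 757.05 + 24.83 = 1306.3
L = 1275.79 / 1306.3 × 100 = 97.6644
Paasche component (current-period weights):
ΣP(Year 2)Q(Year 2) = 15.29×25 + 3.50×306 + 0.14×168 = 382.25 + 1071 + 23.52 = 1476.77
ΣP(Year 2)Q(Year 1) = 15.29×26 + 3.50×309 + 0.14×191 = 397.54 + 1081.5 + 26.74 = 1505.78
P = 1476.77 / 1505.78 × 100 = 98.0734
Fisher = √(L × P) = √(97.6644 × 98.0734) = 97.8687

97.87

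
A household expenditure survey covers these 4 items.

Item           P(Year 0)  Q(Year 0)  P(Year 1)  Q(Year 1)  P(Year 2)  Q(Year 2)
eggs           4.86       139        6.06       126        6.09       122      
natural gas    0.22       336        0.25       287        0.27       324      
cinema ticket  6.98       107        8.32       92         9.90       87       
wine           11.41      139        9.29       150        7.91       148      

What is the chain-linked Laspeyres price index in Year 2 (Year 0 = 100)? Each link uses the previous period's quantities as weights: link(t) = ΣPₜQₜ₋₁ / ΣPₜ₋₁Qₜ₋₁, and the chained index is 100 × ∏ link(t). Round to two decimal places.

99.07

Link Year 0→Year 1:
ΣP(Year 1)Q(Year 0) = 6.06×139 + 0.25×336 + 8.32×107 + 9.29×139 = 842.34 + 84 + 890.24 + 1291.31 = 3107.89
ΣP(Year 0)Q(Year 0) = 4.86×139 + 0.22×336 + 6.98×107 + 11.41×139 = 675.54 + 73.92 + 746.86 + 1585.99 = 3082.31
link = 3107.89/3082.31 = 1.008299
Link Year 1→Year 2:
ΣP(Year 2)Q(Year 1) = 6.09×126 + 0.27×287 + 9.90×92 + 7.91×150 = 767.34 + 77.49 + 910.8 + 1186.5 = 2942.13
ΣP(Year 1)Q(Year 1) = 6.06×126 + 0.25×287 + 8.32×92 + 9.29×150 = 763.56 + 71.75 + 765.44 + 1393.5 = 2994.25
link = 2942.13/2994.25 = 0.982593
Chained index = 100 × 1.008299 × 0.982593 = 99.0748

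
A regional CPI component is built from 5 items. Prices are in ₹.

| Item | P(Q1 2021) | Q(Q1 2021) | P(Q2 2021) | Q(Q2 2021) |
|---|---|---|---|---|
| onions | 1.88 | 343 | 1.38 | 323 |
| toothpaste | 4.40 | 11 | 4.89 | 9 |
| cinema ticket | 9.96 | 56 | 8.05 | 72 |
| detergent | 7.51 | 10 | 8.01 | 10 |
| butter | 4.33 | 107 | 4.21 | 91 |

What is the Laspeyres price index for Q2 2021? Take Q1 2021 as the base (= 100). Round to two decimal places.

84.30

Laspeyres price index uses base-period quantities as weights.
ΣP(Q2 2021)·Q(Q1 2021) = 1.38×343 + 4.89×11 + 8.05×56 + 8.01×10 + 4.21×107 = 473.34 + 53.79 + 450.8 + 80.1 + 450.47 = 1508.5
ΣP(Q1 2021)·Q(Q1 2021) = 1.88×343 + 4.40×11 + 9.96×56 + 7.51×10 + 4.33×107 = 644.84 + 48.4 + 557.76 + 75.1 + 463.31 = 1789.41
Index = 1508.5 / 1789.41 × 100 = 84.3015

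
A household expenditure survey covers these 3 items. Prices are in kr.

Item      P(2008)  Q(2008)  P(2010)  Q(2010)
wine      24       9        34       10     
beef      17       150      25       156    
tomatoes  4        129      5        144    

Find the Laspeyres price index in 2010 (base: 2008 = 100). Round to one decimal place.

Laspeyres price index uses base-period quantities as weights.
ΣP(2010)·Q(2008) = 34×9 + 25×150 + 5×129 = 306 + 3750 + 645 = 4701
ΣP(2008)·Q(2008) = 24×9 + 17×150 + 4×129 = 216 + 2550 + 516 = 3282
Index = 4701 / 3282 × 100 = 143.2358

143.2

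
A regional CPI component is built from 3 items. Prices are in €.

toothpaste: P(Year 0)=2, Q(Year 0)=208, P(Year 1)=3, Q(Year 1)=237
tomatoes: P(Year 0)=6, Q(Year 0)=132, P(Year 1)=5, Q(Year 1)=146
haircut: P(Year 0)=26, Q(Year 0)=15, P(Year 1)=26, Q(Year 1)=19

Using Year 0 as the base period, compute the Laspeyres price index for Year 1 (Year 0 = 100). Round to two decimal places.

Laspeyres price index uses base-period quantities as weights.
ΣP(Year 1)·Q(Year 0) = 3×208 + 5×132 + 26×15 = 624 + 660 + 390 = 1674
ΣP(Year 0)·Q(Year 0) = 2×208 + 6×132 + 26×15 = 416 + 792 + 390 = 1598
Index = 1674 / 1598 × 100 = 104.7559

104.76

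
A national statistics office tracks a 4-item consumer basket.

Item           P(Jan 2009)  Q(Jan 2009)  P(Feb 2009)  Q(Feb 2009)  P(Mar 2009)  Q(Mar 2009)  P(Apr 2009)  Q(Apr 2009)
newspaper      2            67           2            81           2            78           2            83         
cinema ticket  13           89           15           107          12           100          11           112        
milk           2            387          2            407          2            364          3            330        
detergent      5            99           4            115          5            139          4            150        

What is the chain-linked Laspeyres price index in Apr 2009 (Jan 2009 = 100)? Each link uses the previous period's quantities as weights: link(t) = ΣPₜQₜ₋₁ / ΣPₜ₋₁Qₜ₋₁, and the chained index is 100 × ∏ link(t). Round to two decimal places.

Link Jan 2009→Feb 2009:
ΣP(Feb 2009)Q(Jan 2009) = 2×67 + 15×89 + 2×387 + 4×99 = 134 + 1335 + 774 + 396 = 2639
ΣP(Jan 2009)Q(Jan 2009) = 2×67 + 13×89 + 2×387 + 5×99 = 134 + 1157 + 774 + 495 = 2560
link = 2639/2560 = 1.030859
Link Feb 2009→Mar 2009:
ΣP(Mar 2009)Q(Feb 2009) = 2×81 + 12×107 + 2×407 + 5×115 = 162 + 1284 + 814 + 575 = 2835
ΣP(Feb 2009)Q(Feb 2009) = 2×81 + 15×107 + 2×407 + 4×115 = 162 + 1605 + 814 + 460 = 3041
link = 2835/3041 = 0.932259
Link Mar 2009→Apr 2009:
ΣP(Apr 2009)Q(Mar 2009) = 2×78 + 11×100 + 3×364 + 4×139 = 156 + 1100 + 1092 + 556 = 2904
ΣP(Mar 2009)Q(Mar 2009) = 2×78 + 12×100 + 2×364 + 5×139 = 156 + 1200 + 728 + 695 = 2779
link = 2904/2779 = 1.044980
Chained index = 100 × 1.030859 × 0.932259 × 1.044980 = 100.4255

100.43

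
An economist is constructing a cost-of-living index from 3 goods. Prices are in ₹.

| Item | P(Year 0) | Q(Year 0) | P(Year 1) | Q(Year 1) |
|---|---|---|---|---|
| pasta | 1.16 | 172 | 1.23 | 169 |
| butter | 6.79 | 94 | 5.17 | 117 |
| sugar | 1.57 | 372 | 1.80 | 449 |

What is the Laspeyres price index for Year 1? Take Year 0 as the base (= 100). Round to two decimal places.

96.15

Laspeyres price index uses base-period quantities as weights.
ΣP(Year 1)·Q(Year 0) = 1.23×172 + 5.17×94 + 1.80×372 = 211.56 + 485.98 + 669.6 = 1367.14
ΣP(Year 0)·Q(Year 0) = 1.16×172 + 6.79×94 + 1.57×372 = 199.52 + 638.26 + 584.04 = 1421.82
Index = 1367.14 / 1421.82 × 100 = 96.1542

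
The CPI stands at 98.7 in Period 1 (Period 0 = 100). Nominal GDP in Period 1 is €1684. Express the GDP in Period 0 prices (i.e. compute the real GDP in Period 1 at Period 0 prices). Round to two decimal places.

Real = Nominal ÷ (Index/100) = 1684 ÷ (98.7/100)
     = 1684 ÷ 0.987 = 1706.1803

1706.18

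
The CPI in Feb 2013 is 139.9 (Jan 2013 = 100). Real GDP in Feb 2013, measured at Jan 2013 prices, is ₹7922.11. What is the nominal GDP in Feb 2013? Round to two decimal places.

Nominal = Real × (Index/100) = 7922.11 × (139.9/100)
        = 7922.11 × 1.399 = 11083.0319

11083.03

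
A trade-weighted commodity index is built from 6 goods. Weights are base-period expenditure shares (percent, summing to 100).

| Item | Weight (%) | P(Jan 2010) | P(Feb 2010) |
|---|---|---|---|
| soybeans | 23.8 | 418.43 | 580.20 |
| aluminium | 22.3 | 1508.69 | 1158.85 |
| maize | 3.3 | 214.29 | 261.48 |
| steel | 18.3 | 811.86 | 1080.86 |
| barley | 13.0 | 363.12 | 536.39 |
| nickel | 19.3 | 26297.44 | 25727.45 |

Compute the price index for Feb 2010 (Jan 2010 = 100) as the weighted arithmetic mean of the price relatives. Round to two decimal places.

116.61

soybeans: 23.8 × (580.20/418.43) = 23.8 × 1.386612 = 33.0014
aluminium: 22.3 × (1158.85/1508.69) = 22.3 × 0.768117 = 17.1290
maize: 3.3 × (261.48/214.29) = 3.3 × 1.220216 = 4.0267
steel: 18.3 × (1080.86/811.86) = 18.3 × 1.331338 = 24.3635
barley: 13.0 × (536.39/363.12) = 13.0 × 1.477170 = 19.2032
nickel: 19.3 × (25727.45/26297.44) = 19.3 × 0.978325 = 18.8817
Index = Σ wᵢ·(p₁ᵢ/p₀ᵢ) = 33.0014 + 17.1290 + 4.0267 + 24.3635 + 19.2032 + 18.8817 = 116.6054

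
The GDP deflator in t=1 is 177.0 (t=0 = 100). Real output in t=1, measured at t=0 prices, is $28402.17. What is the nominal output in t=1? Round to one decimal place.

50271.8

Nominal = Real × (Index/100) = 28402.17 × (177.0/100)
        = 28402.17 × 1.770 = 50271.8409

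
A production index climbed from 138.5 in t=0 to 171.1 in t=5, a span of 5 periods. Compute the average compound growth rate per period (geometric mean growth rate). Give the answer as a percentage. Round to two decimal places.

4.32%

Growth factor = (171.1/138.5)^(1/5) = (1.235379)^(1/5) = 1.043182
Growth rate = 1.043182 − 1 = 0.043182 = 4.3182%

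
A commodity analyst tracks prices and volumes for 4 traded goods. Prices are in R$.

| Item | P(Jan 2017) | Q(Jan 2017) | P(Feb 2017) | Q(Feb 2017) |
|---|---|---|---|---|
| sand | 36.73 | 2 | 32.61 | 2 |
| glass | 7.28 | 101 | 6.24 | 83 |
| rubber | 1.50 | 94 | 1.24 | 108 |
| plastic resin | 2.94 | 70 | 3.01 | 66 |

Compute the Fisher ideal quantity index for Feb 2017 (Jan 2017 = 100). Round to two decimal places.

Laspeyres component (base-period weights):
ΣP(Jan 2017)Q(Feb 2017) = 36.73×2 + 7.28×83 + 1.50×108 + 2.94×66 = 73.46 + 604.24 + 162 + 194.04 = 1033.74
ΣP(Jan 2017)Q(Jan 2017) = 36.73×2 + 7.28×101 + 1.50×94 + 2.94×70 = 73.46 + 735.28 + 141 + 205.8 = 1155.54
L = 1033.74 / 1155.54 × 100 = 89.4595
Paasche component (current-period weights):
ΣP(Feb 2017)Q(Feb 2017) = 32.61×2 + 6.24×83 + 1.24×108 + 3.01×66 = 65.22 + 517.92 + 133.92 + 198.66 = 915.72
ΣP(Feb 2017)Q(Jan 2017) = 32.61×2 + 6.24×101 + 1.24×94 + 3.01×70 = 65.22 + 630.24 + 116.56 + 210.7 = 1022.72
P = 915.72 / 1022.72 × 100 = 89.5377
Fisher = √(L × P) = √(89.4595 × 89.5377) = 89.4986

89.50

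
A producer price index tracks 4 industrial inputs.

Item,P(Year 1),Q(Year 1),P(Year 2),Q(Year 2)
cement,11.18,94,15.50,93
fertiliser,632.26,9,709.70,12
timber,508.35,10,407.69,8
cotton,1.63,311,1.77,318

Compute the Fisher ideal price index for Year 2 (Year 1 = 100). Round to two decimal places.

102.71

Laspeyres component (base-period weights):
ΣP(Year 2)Q(Year 1) = 15.50×94 + 709.70×9 + 407.69×10 + 1.77×311 = 1457 + 6387.3 + 4076.9 + 550.47 = 12471.67
ΣP(Year 1)Q(Year 1) = 11.18×94 + 632.26×9 + 508.35×10 + 1.63×311 = 1050.92 + 5690.34 + 5083.5 + 506.93 = 12331.69
L = 12471.67 / 12331.69 × 100 = 101.1351
Paasche component (current-period weights):
ΣP(Year 2)Q(Year 2) = 15.50×93 + 709.70×12 + 407.69×8 + 1.77×318 = 1441.5 + 8516.4 + 3261.52 + 562.86 = 13782.28
ΣP(Year 1)Q(Year 2) = 11.18×93 + 632.26×12 + 508.35×8 + 1.63×318 = 1039.74 + 7587.12 + 4066.8 + 518.34 = 13212
P = 13782.28 / 13212 × 100 = 104.3164
Fisher = √(L × P) = √(101.1351 × 104.3164) = 102.7134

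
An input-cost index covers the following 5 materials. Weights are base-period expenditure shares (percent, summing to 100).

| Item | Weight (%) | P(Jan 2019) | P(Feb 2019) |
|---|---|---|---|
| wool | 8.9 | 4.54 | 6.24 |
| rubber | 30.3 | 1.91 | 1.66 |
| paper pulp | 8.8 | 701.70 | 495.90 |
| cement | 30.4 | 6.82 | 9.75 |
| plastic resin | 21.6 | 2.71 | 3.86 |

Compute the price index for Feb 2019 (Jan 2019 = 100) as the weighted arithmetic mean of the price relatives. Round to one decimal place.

wool: 8.9 × (6.24/4.54) = 8.9 × 1.374449 = 12.2326
rubber: 30.3 × (1.66/1.91) = 30.3 × 0.869110 = 26.3340
paper pulp: 8.8 × (495.90/701.70) = 8.8 × 0.706712 = 6.2191
cement: 30.4 × (9.75/6.82) = 30.4 × 1.429619 = 43.4604
plastic resin: 21.6 × (3.86/2.71) = 21.6 × 1.424354 = 30.7661
Index = Σ wᵢ·(p₁ᵢ/p₀ᵢ) = 12.2326 + 26.3340 + 6.2191 + 43.4604 + 30.7661 = 119.0122

119.0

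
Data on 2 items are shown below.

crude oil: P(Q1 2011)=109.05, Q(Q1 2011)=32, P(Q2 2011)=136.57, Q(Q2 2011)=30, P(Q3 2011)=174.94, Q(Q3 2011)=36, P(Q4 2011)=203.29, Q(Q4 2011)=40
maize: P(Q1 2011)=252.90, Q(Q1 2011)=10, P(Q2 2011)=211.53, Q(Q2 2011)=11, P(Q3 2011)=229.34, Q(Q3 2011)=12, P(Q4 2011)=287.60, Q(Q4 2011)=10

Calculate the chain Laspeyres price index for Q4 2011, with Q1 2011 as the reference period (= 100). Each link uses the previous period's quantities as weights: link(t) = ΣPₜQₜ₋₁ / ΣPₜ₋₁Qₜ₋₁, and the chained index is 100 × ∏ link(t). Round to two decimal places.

Link Q1 2011→Q2 2011:
ΣP(Q2 2011)Q(Q1 2011) = 136.57×32 + 211.53×10 = 4370.24 + 2115.3 = 6485.54
ΣP(Q1 2011)Q(Q1 2011) = 109.05×32 + 252.90×10 = 3489.6 + 2529 = 6018.6
link = 6485.54/6018.6 = 1.077583
Link Q2 2011→Q3 2011:
ΣP(Q3 2011)Q(Q2 2011) = 174.94×30 + 229.34×11 = 5248.2 + 2522.74 = 7770.94
ΣP(Q2 2011)Q(Q2 2011) = 136.57×30 + 211.53×11 = 4097.1 + 2326.83 = 6423.93
link = 7770.94/6423.93 = 1.209686
Link Q3 2011→Q4 2011:
ΣP(Q4 2011)Q(Q3 2011) = 203.29×36 + 287.60×12 = 7318.44 + 3451.2 = 10769.64
ΣP(Q3 2011)Q(Q3 2011) = 174.94×36 + 229.34×12 = 6297.84 + 2752.08 = 9049.92
link = 10769.64/9049.92 = 1.190026
Chained index = 100 × 1.077583 × 1.209686 × 1.190026 = 155.1243

155.12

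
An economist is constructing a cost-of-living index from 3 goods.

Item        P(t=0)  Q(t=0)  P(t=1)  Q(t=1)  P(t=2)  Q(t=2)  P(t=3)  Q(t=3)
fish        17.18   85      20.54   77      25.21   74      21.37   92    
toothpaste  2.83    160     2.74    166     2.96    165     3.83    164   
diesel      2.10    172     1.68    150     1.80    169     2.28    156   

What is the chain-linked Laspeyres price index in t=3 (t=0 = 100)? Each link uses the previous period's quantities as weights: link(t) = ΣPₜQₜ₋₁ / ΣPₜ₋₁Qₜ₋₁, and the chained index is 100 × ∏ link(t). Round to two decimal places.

125.55

Link t=0→t=1:
ΣP(t=1)Q(t=0) = 20.54×85 + 2.74×160 + 1.68×172 = 1745.9 + 438.4 + 288.96 = 2473.26
ΣP(t=0)Q(t=0) = 17.18×85 + 2.83×160 + 2.10×172 = 1460.3 + 452.8 + 361.2 = 2274.3
link = 2473.26/2274.3 = 1.087482
Link t=1→t=2:
ΣP(t=2)Q(t=1) = 25.21×77 + 2.96×166 + 1.80×150 = 1941.17 + 491.36 + 270 = 2702.53
ΣP(t=1)Q(t=1) = 20.54×77 + 2.74×166 + 1.68×150 = 1581.58 + 454.84 + 252 = 2288.42
link = 2702.53/2288.42 = 1.180959
Link t=2→t=3:
ΣP(t=3)Q(t=2) = 21.37×74 + 3.83×165 + 2.28×169 = 1581.38 + 631.95 + 385.32 = 2598.65
ΣP(t=2)Q(t=2) = 25.21×74 + 2.96×165 + 1.80×169 = 1865.54 + 488.4 + 304.2 = 2658.14
link = 2598.65/2658.14 = 0.977620
Chained index = 100 × 1.087482 × 1.180959 × 0.977620 = 125.5529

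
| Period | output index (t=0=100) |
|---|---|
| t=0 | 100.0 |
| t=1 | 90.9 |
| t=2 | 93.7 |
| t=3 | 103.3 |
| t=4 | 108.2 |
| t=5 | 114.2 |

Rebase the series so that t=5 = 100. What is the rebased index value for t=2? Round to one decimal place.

Rebased(t=2) = 93.7 / 114.2 × 100 = 82.0490

82.0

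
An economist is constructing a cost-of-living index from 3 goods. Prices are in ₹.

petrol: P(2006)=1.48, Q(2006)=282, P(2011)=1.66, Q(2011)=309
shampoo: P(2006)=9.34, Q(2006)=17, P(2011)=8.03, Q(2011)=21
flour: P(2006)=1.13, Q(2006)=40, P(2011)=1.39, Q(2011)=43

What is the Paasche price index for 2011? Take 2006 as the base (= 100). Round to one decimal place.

Paasche price index uses current-period quantities as weights.
ΣP(2011)·Q(2011) = 1.66×309 + 8.03×21 + 1.39×43 = 512.94 + 168.63 + 59.77 = 741.34
ΣP(2006)·Q(2011) = 1.48×309 + 9.34×21 + 1.13×43 = 457.32 + 196.14 + 48.59 = 702.05
Index = 741.34 / 702.05 × 100 = 105.5965

105.6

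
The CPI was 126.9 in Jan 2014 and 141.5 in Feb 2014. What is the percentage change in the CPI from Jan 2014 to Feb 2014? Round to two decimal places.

11.51%

Change = (141.5 − 126.9) / 126.9 × 100
       = 14.6 / 126.9 × 100 = 11.5051%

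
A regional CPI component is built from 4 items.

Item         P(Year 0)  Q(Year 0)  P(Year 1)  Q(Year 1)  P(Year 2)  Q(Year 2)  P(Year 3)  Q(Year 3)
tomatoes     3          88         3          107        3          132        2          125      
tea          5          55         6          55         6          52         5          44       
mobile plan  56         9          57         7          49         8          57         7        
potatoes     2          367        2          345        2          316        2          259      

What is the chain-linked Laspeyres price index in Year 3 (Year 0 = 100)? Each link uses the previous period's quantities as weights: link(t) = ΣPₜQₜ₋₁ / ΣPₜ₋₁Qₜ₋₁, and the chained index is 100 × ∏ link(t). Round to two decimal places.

93.32

Link Year 0→Year 1:
ΣP(Year 1)Q(Year 0) = 3×88 + 6×55 + 57×9 + 2×367 = 264 + 330 + 513 + 734 = 1841
ΣP(Year 0)Q(Year 0) = 3×88 + 5×55 + 56×9 + 2×367 = 264 + 275 + 504 + 734 = 1777
link = 1841/1777 = 1.036016
Link Year 1→Year 2:
ΣP(Year 2)Q(Year 1) = 3×107 + 6×55 + 49×7 + 2×345 = 321 + 330 + 343 + 690 = 1684
ΣP(Year 1)Q(Year 1) = 3×107 + 6×55 + 57×7 + 2×345 = 321 + 330 + 399 + 690 = 1740
link = 1684/1740 = 0.967816
Link Year 2→Year 3:
ΣP(Year 3)Q(Year 2) = 2×132 + 5×52 + 57×8 + 2×316 = 264 + 260 + 456 + 632 = 1612
ΣP(Year 2)Q(Year 2) = 3×132 + 6×52 + 49×8 + 2×316 = 396 + 312 + 392 + 632 = 1732
link = 1612/1732 = 0.930716
Chained index = 100 × 1.036016 × 0.967816 × 0.930716 = 93.3203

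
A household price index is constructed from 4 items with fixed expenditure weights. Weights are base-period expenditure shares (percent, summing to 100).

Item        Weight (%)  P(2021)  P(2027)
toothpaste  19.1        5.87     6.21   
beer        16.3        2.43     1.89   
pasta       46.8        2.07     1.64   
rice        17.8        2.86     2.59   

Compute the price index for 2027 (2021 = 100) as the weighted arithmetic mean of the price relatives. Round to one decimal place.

toothpaste: 19.1 × (6.21/5.87) = 19.1 × 1.057922 = 20.2063
beer: 16.3 × (1.89/2.43) = 16.3 × 0.777778 = 12.6778
pasta: 46.8 × (1.64/2.07) = 46.8 × 0.792271 = 37.0783
rice: 17.8 × (2.59/2.86) = 17.8 × 0.905594 = 16.1196
Index = Σ wᵢ·(p₁ᵢ/p₀ᵢ) = 20.2063 + 12.6778 + 37.0783 + 16.1196 = 86.0819

86.1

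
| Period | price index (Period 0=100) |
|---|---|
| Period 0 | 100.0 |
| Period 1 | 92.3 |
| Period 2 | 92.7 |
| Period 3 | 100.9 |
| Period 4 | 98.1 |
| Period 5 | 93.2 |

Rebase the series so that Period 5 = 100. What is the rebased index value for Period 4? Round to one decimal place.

105.3

Rebased(Period 4) = 98.1 / 93.2 × 100 = 105.2575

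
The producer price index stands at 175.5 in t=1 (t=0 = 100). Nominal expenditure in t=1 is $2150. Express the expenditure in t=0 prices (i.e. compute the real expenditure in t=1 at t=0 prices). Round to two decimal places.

1225.07

Real = Nominal ÷ (Index/100) = 2150 ÷ (175.5/100)
     = 2150 ÷ 1.755 = 1225.0712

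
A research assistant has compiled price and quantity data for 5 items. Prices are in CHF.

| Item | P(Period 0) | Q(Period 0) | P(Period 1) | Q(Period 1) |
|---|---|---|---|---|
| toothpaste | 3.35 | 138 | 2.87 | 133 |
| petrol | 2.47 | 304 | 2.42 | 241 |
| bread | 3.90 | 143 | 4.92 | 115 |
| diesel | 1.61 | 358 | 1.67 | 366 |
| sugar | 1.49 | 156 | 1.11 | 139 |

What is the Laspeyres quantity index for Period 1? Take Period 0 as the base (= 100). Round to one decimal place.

88.6

Laspeyres quantity index uses base-period prices as weights.
ΣP(Period 0)·Q(Period 1) = 3.35×133 + 2.47×241 + 3.90×115 + 1.61×366 + 1.49×139 = 445.55 + 595.27 + 448.5 + 589.26 + 207.11 = 2285.69
ΣP(Period 0)·Q(Period 0) = 3.35×138 + 2.47×304 + 3.90×143 + 1.61×358 + 1.49×156 = 462.3 + 750.88 + 557.7 + 576.38 + 232.44 = 2579.7
Index = 2285.69 / 2579.7 × 100 = 88.6029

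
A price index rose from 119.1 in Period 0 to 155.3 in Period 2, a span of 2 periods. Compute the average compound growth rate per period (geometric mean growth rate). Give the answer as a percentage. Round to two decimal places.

14.19%

Growth factor = (155.3/119.1)^(1/2) = (1.303946)^(1/2) = 1.141905
Growth rate = 1.141905 − 1 = 0.141905 = 14.1905%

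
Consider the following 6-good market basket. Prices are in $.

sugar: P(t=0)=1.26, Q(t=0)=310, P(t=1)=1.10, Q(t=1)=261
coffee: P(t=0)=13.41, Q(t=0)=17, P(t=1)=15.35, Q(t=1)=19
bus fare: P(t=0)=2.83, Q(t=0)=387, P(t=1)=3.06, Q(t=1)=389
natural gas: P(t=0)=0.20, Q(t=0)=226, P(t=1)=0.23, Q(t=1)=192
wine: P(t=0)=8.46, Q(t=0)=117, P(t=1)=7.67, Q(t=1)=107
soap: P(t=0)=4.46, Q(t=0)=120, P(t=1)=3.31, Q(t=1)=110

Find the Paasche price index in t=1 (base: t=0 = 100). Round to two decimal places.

96.13

Paasche price index uses current-period quantities as weights.
ΣP(t=1)·Q(t=1) = 1.10×261 + 15.35×19 + 3.06×389 + 0.23×192 + 7.67×107 + 3.31×110 = 287.1 + 291.65 + 1190.34 + 44.16 + 820.69 + 364.1 = 2998.04
ΣP(t=0)·Q(t=1) = 1.26×261 + 13.41×19 + 2.83×389 + 0.20×192 + 8.46×107 + 4.46×110 = 328.86 + 254.79 + 1100.87 + 38.4 + 905.22 + 490.6 = 3118.74
Index = 2998.04 / 3118.74 × 100 = 96.1298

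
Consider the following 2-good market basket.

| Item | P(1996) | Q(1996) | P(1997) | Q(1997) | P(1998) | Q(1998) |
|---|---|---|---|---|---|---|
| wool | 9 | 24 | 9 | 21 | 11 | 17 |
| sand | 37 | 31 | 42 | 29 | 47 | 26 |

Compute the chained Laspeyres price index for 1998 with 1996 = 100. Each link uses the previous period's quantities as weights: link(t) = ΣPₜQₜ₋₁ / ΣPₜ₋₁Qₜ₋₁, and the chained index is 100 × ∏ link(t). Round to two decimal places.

126.17

Link 1996→1997:
ΣP(1997)Q(1996) = 9×24 + 42×31 = 216 + 1302 = 1518
ΣP(1996)Q(1996) = 9×24 + 37×31 = 216 + 1147 = 1363
link = 1518/1363 = 1.113720
Link 1997→1998:
ΣP(1998)Q(1997) = 11×21 + 47×29 = 231 + 1363 = 1594
ΣP(1997)Q(1997) = 9×21 + 42×29 = 189 + 1218 = 1407
link = 1594/1407 = 1.132907
Chained index = 100 × 1.113720 × 1.132907 = 126.1741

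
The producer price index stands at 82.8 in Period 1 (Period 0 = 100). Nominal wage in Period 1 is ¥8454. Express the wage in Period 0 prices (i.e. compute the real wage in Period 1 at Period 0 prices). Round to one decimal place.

Real = Nominal ÷ (Index/100) = 8454 ÷ (82.8/100)
     = 8454 ÷ 0.828 = 10210.1449

10210.1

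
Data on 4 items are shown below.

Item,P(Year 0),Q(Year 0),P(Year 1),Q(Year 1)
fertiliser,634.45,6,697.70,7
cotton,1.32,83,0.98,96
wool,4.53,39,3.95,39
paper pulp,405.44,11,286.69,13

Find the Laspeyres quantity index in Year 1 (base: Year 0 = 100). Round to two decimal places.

Laspeyres quantity index uses base-period prices as weights.
ΣP(Year 0)·Q(Year 1) = 634.45×7 + 1.32×96 + 4.53×39 + 405.44×13 = 4441.15 + 126.72 + 176.67 + 5270.72 = 10015.26
ΣP(Year 0)·Q(Year 0) = 634.45×6 + 1.32×83 + 4.53×39 + 405.44×11 = 3806.7 + 109.56 + 176.67 + 4459.84 = 8552.77
Index = 10015.26 / 8552.77 × 100 = 117.0996

117.10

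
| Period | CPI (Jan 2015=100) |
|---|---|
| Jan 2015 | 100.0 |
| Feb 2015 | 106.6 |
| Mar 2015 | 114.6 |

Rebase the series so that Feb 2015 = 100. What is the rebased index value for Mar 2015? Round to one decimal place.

107.5

Rebased(Mar 2015) = 114.6 / 106.6 × 100 = 107.5047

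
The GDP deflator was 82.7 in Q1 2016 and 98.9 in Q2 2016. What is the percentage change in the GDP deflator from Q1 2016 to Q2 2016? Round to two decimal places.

Change = (98.9 − 82.7) / 82.7 × 100
       = 16.2 / 82.7 × 100 = 19.5889%

19.59%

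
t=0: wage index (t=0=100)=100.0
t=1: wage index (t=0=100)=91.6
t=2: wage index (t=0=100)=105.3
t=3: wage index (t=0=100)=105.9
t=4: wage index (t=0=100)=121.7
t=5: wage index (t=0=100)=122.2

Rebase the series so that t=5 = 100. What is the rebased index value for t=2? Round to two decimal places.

86.17

Rebased(t=2) = 105.3 / 122.2 × 100 = 86.1702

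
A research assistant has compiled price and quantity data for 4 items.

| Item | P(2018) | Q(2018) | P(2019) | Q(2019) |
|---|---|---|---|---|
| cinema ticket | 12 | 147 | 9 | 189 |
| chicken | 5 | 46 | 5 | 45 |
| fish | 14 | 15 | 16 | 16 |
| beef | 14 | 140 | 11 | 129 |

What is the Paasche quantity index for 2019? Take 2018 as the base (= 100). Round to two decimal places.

108.04

Paasche quantity index uses current-period prices as weights.
ΣP(2019)·Q(2019) = 9×189 + 5×45 + 16×16 + 11×129 = 1701 + 225 + 256 + 1419 = 3601
ΣP(2019)·Q(2018) = 9×147 + 5×46 + 16×15 + 11×140 = 1323 + 230 + 240 + 1540 = 3333
Index = 3601 / 3333 × 100 = 108.0408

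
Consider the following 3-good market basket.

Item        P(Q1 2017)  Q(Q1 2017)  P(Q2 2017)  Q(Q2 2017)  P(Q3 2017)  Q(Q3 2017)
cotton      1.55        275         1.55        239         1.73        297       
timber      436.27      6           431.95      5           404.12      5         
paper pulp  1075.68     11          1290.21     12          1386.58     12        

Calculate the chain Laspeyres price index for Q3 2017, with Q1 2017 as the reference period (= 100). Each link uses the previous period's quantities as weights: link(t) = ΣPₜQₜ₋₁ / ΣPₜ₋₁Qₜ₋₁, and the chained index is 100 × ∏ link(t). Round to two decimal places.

Link Q1 2017→Q2 2017:
ΣP(Q2 2017)Q(Q1 2017) = 1.55×275 + 431.95×6 + 1290.21×11 = 426.25 + 2591.7 + 14192.31 = 17210.26
ΣP(Q1 2017)Q(Q1 2017) = 1.55×275 + 436.27×6 + 1075.68×11 = 426.25 + 2617.62 + 11832.48 = 14876.35
link = 17210.26/14876.35 = 1.156887
Link Q2 2017→Q3 2017:
ΣP(Q3 2017)Q(Q2 2017) = 1.73×239 + 404.12×5 + 1386.58×12 = 413.47 + 2020.6 + 16638.96 = 19073.03
ΣP(Q2 2017)Q(Q2 2017) = 1.55×239 + 431.95×5 + 1290.21×12 = 370.45 + 2159.75 + 15482.52 = 18012.72
link = 19073.03/18012.72 = 1.058865
Chained index = 100 × 1.156887 × 1.058865 = 122.4987

122.50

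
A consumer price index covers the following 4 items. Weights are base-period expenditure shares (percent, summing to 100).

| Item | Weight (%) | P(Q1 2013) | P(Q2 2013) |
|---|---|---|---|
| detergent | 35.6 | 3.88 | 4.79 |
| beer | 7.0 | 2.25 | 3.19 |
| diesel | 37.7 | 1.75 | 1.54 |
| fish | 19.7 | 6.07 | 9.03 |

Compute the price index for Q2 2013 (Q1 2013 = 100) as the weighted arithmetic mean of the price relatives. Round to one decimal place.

detergent: 35.6 × (4.79/3.88) = 35.6 × 1.234536 = 43.9495
beer: 7.0 × (3.19/2.25) = 7.0 × 1.417778 = 9.9244
diesel: 37.7 × (1.54/1.75) = 37.7 × 0.880000 = 33.1760
fish: 19.7 × (9.03/6.07) = 19.7 × 1.487644 = 29.3066
Index = Σ wᵢ·(p₁ᵢ/p₀ᵢ) = 43.9495 + 9.9244 + 33.1760 + 29.3066 = 116.3565

116.4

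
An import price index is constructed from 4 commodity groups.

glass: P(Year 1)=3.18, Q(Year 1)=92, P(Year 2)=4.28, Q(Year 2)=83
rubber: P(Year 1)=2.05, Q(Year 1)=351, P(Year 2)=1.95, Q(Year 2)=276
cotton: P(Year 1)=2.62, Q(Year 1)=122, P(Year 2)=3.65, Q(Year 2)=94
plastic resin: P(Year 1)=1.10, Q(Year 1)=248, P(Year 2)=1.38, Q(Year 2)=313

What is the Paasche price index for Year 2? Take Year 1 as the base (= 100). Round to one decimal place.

Paasche price index uses current-period quantities as weights.
ΣP(Year 2)·Q(Year 2) = 4.28×83 + 1.95×276 + 3.65×94 + 1.38×313 = 355.24 + 538.2 + 343.1 + 431.94 = 1668.48
ΣP(Year 1)·Q(Year 2) = 3.18×83 + 2.05×276 + 2.62×94 + 1.10×313 = 263.94 + 565.8 + 246.28 + 344.3 = 1420.32
Index = 1668.48 / 1420.32 × 100 = 117.4721

117.5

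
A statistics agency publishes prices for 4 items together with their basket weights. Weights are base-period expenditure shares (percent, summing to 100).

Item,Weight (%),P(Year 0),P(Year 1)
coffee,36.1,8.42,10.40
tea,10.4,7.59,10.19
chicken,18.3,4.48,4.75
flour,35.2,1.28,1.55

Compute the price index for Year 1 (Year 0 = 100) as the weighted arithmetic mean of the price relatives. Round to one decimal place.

coffee: 36.1 × (10.40/8.42) = 36.1 × 1.235154 = 44.5891
tea: 10.4 × (10.19/7.59) = 10.4 × 1.342556 = 13.9626
chicken: 18.3 × (4.75/4.48) = 18.3 × 1.060268 = 19.4029
flour: 35.2 × (1.55/1.28) = 35.2 × 1.210938 = 42.6250
Index = Σ wᵢ·(p₁ᵢ/p₀ᵢ) = 44.5891 + 13.9626 + 19.4029 + 42.6250 = 120.5796

120.6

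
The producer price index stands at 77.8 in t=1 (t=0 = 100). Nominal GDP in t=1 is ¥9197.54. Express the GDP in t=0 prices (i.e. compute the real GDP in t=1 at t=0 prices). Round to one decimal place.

Real = Nominal ÷ (Index/100) = 9197.54 ÷ (77.8/100)
     = 9197.54 ÷ 0.778 = 11822.0308

11822.0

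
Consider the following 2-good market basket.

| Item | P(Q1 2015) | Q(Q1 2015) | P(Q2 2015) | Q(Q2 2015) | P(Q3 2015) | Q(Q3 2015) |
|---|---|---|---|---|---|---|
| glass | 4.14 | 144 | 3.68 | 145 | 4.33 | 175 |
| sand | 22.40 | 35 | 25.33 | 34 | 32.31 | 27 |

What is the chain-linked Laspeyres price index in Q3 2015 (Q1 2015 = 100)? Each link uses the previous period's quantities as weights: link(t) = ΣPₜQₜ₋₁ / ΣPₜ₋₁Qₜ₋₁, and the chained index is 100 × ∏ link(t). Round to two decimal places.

127.03

Link Q1 2015→Q2 2015:
ΣP(Q2 2015)Q(Q1 2015) = 3.68×144 + 25.33×35 = 529.92 + 886.55 = 1416.47
ΣP(Q1 2015)Q(Q1 2015) = 4.14×144 + 22.40×35 = 596.16 + 784 = 1380.16
link = 1416.47/1380.16 = 1.026309
Link Q2 2015→Q3 2015:
ΣP(Q3 2015)Q(Q2 2015) = 4.33×145 + 32.31×34 = 627.85 + 1098.54 = 1726.39
ΣP(Q2 2015)Q(Q2 2015) = 3.68×145 + 25.33×34 = 533.6 + 861.22 = 1394.82
link = 1726.39/1394.82 = 1.237715
Chained index = 100 × 1.026309 × 1.237715 = 127.0278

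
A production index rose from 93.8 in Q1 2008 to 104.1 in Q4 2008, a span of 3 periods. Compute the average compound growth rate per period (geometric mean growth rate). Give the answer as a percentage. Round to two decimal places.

Growth factor = (104.1/93.8)^(1/3) = (1.109808)^(1/3) = 1.035339
Growth rate = 1.035339 − 1 = 0.035339 = 3.5339%

3.53%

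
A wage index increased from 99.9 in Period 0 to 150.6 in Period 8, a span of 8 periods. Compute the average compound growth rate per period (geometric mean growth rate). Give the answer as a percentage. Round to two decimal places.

Growth factor = (150.6/99.9)^(1/8) = (1.507508)^(1/8) = 1.052646
Growth rate = 1.052646 − 1 = 0.052646 = 5.2646%

5.26%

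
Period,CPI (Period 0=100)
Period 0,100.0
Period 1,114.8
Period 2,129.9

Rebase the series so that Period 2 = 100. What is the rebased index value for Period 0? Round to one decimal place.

77.0

Rebased(Period 0) = 100.0 / 129.9 × 100 = 76.9823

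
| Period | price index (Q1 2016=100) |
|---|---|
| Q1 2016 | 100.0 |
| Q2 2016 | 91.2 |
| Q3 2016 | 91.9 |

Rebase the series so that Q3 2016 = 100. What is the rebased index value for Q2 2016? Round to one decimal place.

99.2

Rebased(Q2 2016) = 91.2 / 91.9 × 100 = 99.2383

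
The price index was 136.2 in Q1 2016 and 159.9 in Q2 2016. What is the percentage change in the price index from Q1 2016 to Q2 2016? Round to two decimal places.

17.40%

Change = (159.9 − 136.2) / 136.2 × 100
       = 23.7 / 136.2 × 100 = 17.4009%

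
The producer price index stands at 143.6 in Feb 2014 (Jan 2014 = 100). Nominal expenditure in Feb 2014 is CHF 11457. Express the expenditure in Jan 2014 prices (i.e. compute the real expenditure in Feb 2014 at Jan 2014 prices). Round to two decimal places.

7978.41

Real = Nominal ÷ (Index/100) = 11457 ÷ (143.6/100)
     = 11457 ÷ 1.436 = 7978.4123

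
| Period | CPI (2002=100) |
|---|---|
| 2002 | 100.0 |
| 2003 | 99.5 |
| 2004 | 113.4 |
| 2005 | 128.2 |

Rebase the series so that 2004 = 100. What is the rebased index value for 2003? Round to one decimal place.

87.7

Rebased(2003) = 99.5 / 113.4 × 100 = 87.7425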